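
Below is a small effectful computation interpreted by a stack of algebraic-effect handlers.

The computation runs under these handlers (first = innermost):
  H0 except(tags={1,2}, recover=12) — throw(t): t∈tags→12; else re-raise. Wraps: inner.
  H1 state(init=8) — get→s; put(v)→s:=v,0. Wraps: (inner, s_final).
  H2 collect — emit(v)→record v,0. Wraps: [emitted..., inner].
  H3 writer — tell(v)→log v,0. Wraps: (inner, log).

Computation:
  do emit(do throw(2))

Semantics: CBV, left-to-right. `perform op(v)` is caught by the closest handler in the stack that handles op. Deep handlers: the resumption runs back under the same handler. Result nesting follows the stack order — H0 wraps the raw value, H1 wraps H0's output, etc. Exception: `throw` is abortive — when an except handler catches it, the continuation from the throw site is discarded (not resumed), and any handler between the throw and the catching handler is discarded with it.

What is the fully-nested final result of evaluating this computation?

Evaluation trace:
throw(2) @ H0 caught ⇒ 12
H1 returns (12, 8)
H2 returns [(12, 8)]
H3 returns ([(12, 8)], ())
= ([(12, 8)], ())

Answer: ([(12, 8)], ())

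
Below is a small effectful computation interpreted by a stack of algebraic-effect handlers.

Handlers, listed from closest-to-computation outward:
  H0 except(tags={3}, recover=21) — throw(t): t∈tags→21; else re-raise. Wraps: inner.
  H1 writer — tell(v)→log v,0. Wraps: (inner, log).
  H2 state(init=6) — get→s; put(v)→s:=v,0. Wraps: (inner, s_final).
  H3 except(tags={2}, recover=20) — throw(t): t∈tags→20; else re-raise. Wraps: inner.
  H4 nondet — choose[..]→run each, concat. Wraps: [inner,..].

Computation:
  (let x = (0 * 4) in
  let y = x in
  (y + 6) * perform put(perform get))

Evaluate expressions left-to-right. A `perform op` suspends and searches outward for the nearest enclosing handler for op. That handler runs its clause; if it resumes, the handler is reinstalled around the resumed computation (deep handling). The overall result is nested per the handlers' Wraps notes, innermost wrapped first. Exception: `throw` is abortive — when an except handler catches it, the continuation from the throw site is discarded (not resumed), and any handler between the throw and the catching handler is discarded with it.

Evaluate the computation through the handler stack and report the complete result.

Answer: [((0, ()), 6)]

Working:
get @ H2 ⇒ 6
put(6) @ H2 ⇒ s:=6
H0 returns 0
H1 returns (0, ())
H2 returns ((0, ()), 6)
H3 returns ((0, ()), 6)
H4 returns [((0, ()), 6)]
= [((0, ()), 6)]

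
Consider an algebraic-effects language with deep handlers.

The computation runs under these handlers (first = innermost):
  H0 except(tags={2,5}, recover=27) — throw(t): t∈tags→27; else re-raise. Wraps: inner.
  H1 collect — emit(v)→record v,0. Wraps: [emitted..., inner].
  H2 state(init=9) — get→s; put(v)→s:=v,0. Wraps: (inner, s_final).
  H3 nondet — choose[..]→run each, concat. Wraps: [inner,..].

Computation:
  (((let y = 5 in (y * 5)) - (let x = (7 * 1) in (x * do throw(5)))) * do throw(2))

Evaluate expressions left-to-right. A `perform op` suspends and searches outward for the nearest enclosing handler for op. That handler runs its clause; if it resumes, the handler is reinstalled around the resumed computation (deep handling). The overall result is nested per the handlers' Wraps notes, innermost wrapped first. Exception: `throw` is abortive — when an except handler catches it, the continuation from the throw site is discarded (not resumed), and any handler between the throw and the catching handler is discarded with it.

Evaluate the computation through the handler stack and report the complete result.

Answer: [([27], 9)]

Step-by-step:
throw(5) @ H0 caught ⇒ 27
H1 returns [27]
H2 returns ([27], 9)
H3 returns [([27], 9)]
= [([27], 9)]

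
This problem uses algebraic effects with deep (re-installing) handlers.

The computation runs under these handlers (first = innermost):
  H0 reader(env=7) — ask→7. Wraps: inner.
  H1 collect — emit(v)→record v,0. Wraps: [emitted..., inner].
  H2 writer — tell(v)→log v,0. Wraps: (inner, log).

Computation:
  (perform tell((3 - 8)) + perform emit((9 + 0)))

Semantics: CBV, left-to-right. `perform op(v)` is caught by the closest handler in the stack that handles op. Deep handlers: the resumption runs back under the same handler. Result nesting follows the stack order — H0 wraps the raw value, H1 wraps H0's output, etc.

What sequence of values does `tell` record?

Answer: (-5)

Working:
tell(-5) @ H2 ⇒ log+=-5
emit(9) @ H1 ⇒ out+=9
H0 returns 0
H1 returns [9, 0]
H2 returns ([9, 0], (-5))
= ([9, 0], (-5))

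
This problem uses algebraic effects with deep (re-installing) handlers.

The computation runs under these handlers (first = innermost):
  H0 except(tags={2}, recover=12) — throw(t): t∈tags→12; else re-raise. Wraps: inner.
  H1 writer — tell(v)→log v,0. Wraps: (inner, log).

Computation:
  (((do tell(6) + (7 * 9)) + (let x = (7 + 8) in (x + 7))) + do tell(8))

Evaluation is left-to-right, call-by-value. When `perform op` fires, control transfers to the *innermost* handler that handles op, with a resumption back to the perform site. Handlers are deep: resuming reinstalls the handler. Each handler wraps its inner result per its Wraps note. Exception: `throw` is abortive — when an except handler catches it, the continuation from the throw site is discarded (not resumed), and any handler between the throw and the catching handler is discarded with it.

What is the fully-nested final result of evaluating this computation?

Answer: (85, (6, 8))

Step-by-step:
tell(6) @ H1 ⇒ log+=6
tell(8) @ H1 ⇒ log+=8
H0 returns 85
H1 returns (85, (6, 8))
= (85, (6, 8))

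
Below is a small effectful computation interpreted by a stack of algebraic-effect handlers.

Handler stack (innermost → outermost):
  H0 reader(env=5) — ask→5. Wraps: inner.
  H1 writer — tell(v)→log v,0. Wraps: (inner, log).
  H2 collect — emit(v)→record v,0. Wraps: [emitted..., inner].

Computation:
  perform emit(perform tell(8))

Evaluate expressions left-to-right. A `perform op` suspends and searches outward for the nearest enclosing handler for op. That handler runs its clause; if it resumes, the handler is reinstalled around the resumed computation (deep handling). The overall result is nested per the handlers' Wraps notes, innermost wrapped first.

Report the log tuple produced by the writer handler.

Working:
tell(8) @ H1 ⇒ log+=8
emit(0) @ H2 ⇒ out+=0
H0 returns 0
H1 returns (0, (8))
H2 returns [0, (0, (8))]
= [0, (0, (8))]

Answer: (8)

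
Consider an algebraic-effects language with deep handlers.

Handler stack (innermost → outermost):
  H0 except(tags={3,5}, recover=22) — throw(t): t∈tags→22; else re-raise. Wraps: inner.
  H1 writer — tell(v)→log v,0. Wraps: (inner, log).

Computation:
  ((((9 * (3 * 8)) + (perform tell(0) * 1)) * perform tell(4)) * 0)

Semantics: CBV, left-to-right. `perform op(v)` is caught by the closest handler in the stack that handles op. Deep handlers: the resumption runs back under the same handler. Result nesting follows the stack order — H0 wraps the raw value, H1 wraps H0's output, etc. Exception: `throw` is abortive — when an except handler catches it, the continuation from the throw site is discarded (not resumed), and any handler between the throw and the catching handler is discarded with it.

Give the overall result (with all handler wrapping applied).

Working:
tell(0) @ H1 ⇒ log+=0
tell(4) @ H1 ⇒ log+=4
H0 returns 0
H1 returns (0, (0, 4))
= (0, (0, 4))

Answer: (0, (0, 4))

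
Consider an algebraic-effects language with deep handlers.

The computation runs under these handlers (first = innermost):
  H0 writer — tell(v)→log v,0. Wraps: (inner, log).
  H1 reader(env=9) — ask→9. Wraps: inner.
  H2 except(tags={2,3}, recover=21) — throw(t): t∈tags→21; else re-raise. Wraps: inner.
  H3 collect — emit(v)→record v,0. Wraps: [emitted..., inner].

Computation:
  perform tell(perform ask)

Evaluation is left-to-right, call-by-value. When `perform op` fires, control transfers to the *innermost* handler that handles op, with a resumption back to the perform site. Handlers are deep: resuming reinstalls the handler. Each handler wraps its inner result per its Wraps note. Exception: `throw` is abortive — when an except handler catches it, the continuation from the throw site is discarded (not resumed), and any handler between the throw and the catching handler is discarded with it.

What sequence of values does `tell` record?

Answer: (9)

Evaluation trace:
ask @ H1 ⇒ 9
tell(9) @ H0 ⇒ log+=9
H0 returns (0, (9))
H1 returns (0, (9))
H2 returns (0, (9))
H3 returns [(0, (9))]
= [(0, (9))]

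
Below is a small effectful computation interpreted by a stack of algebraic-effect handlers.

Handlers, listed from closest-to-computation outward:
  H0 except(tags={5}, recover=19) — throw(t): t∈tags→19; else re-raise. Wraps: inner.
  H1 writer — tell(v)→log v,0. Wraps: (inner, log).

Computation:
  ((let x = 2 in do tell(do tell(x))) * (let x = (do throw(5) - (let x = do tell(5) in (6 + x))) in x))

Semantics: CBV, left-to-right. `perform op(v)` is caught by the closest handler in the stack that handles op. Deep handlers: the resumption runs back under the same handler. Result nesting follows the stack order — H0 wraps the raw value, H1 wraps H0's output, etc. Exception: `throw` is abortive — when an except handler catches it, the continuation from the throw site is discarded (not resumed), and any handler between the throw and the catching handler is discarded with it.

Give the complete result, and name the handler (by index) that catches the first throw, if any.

Answer: (19, (2, 0)) ; first throw caught by: H0

Step-by-step:
tell(2) @ H1 ⇒ log+=2
tell(0) @ H1 ⇒ log+=0
throw(5) @ H0 caught ⇒ 19
H1 returns (19, (2, 0))
= (19, (2, 0))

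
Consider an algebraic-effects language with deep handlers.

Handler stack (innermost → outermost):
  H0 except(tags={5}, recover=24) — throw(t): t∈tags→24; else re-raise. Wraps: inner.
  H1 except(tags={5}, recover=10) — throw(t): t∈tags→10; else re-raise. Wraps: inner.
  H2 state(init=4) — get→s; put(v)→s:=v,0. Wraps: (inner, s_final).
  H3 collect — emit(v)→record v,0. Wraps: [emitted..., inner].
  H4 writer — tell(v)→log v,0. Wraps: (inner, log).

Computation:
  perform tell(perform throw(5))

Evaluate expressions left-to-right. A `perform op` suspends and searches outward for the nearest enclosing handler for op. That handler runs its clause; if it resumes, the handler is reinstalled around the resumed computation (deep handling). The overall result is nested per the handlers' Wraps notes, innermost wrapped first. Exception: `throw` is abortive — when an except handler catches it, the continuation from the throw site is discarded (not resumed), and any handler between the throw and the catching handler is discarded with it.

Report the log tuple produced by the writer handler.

Answer: ()

Step-by-step:
throw(5) @ H0 caught ⇒ 24
H1 returns 24
H2 returns (24, 4)
H3 returns [(24, 4)]
H4 returns ([(24, 4)], ())
= ([(24, 4)], ())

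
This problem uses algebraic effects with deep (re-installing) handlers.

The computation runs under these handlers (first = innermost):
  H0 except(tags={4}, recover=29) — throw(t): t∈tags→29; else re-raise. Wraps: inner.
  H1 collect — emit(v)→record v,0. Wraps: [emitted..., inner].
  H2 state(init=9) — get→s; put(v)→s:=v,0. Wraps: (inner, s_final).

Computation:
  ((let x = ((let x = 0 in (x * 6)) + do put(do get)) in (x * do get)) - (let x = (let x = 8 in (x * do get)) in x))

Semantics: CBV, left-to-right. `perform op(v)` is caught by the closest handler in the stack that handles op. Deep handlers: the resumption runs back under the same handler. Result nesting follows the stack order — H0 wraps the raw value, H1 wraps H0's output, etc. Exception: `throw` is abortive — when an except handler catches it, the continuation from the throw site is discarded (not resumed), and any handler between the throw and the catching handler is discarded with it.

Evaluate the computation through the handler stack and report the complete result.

Step-by-step:
get @ H2 ⇒ 9
put(9) @ H2 ⇒ s:=9
get @ H2 ⇒ 9
get @ H2 ⇒ 9
H0 returns -72
H1 returns [-72]
H2 returns ([-72], 9)
= ([-72], 9)

Answer: ([-72], 9)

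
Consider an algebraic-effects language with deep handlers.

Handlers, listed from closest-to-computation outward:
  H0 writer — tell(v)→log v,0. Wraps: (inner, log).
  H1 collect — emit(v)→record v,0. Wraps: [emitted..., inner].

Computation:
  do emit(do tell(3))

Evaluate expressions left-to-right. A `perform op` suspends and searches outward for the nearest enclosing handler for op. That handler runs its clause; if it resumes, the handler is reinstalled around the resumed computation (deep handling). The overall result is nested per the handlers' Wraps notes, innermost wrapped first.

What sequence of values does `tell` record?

Evaluation trace:
tell(3) @ H0 ⇒ log+=3
emit(0) @ H1 ⇒ out+=0
H0 returns (0, (3))
H1 returns [0, (0, (3))]
= [0, (0, (3))]

Answer: (3)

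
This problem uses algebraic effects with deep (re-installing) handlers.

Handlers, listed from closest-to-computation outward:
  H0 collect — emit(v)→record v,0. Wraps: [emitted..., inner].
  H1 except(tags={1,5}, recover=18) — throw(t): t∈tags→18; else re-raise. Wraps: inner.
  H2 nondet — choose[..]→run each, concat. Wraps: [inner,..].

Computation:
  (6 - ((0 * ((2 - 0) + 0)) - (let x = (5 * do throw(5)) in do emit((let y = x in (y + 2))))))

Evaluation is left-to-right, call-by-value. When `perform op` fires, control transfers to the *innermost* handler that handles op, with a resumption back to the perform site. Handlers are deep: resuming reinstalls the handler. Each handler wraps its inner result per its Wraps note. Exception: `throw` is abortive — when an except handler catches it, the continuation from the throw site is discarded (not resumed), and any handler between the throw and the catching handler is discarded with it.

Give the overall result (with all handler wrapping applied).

Evaluation trace:
throw(5) @ H1 caught ⇒ 18
H2 returns [18]
= [18]

Answer: [18]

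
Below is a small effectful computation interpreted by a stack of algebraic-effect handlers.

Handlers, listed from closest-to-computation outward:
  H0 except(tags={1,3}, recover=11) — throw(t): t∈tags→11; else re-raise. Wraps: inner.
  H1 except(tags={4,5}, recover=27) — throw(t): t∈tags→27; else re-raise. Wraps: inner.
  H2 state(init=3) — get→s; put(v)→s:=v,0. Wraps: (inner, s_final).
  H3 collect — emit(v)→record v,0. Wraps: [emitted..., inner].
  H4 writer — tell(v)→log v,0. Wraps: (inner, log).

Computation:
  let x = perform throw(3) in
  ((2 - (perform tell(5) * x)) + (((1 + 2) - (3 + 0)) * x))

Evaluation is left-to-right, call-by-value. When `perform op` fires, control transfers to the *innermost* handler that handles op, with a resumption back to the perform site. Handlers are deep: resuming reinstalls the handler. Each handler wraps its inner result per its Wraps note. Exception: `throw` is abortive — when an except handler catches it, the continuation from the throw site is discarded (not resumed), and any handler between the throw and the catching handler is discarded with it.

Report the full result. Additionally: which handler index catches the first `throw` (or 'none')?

Answer: ([(11, 3)], ()) ; first throw caught by: H0

Working:
throw(3) @ H0 caught ⇒ 11
H1 returns 11
H2 returns (11, 3)
H3 returns [(11, 3)]
H4 returns ([(11, 3)], ())
= ([(11, 3)], ())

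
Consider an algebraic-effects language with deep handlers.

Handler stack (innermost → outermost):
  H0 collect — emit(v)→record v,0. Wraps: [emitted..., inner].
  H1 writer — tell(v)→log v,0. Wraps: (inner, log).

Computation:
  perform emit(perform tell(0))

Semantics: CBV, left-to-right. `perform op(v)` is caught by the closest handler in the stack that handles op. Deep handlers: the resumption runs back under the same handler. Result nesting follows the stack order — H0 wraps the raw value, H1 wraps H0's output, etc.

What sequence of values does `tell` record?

Working:
tell(0) @ H1 ⇒ log+=0
emit(0) @ H0 ⇒ out+=0
H0 returns [0, 0]
H1 returns ([0, 0], (0))
= ([0, 0], (0))

Answer: (0)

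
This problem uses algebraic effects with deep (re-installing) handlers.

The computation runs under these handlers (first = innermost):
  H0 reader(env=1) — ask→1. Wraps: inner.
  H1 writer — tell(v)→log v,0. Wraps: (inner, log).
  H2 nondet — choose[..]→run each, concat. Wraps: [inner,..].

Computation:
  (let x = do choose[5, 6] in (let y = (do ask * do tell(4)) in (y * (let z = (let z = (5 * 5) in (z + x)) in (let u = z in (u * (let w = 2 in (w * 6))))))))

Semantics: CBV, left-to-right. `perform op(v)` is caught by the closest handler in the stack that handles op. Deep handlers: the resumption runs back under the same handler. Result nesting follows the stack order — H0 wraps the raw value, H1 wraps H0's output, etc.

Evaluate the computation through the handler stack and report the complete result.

Evaluation trace:
choose[5, 6] @ H2
  branch[0] choose=5:
    ask @ H0 ⇒ 1
    tell(4) @ H1 ⇒ log+=4
    H0 returns 0
    H1 returns (0, (4))
    H2 returns [(0, (4))]
  branch[1] choose=6:
    ask @ H0 ⇒ 1
    tell(4) @ H1 ⇒ log+=4
    H0 returns 0
    H1 returns (0, (4))
    H2 returns [(0, (4))]
= [(0, (4)), (0, (4))]

Answer: [(0, (4)), (0, (4))]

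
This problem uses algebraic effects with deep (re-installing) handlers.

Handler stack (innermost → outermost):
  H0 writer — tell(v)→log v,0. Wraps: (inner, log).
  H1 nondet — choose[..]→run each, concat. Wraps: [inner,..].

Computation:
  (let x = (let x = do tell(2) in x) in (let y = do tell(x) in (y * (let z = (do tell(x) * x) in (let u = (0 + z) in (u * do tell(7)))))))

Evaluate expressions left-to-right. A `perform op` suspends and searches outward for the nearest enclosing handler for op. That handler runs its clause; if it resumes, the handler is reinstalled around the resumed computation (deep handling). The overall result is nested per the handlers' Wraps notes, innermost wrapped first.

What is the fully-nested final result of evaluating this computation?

Working:
tell(2) @ H0 ⇒ log+=2
tell(0) @ H0 ⇒ log+=0
tell(0) @ H0 ⇒ log+=0
tell(7) @ H0 ⇒ log+=7
H0 returns (0, (2, 0, 0, 7))
H1 returns [(0, (2, 0, 0, 7))]
= [(0, (2, 0, 0, 7))]

Answer: [(0, (2, 0, 0, 7))]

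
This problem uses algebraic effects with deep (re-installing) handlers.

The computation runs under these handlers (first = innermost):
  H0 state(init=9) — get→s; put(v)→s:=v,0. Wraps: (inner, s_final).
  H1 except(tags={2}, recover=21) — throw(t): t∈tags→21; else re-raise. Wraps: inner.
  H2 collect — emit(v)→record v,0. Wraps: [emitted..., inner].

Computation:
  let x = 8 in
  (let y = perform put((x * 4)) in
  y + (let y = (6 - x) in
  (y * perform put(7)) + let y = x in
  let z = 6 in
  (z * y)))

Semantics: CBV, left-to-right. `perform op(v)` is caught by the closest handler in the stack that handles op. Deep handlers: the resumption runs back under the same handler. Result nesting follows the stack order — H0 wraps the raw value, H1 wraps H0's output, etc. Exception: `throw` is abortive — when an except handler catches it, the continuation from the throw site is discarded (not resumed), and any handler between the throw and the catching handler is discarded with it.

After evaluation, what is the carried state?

Answer: 7

Evaluation trace:
put(32) @ H0 ⇒ s:=32
put(7) @ H0 ⇒ s:=7
H0 returns (48, 7)
H1 returns (48, 7)
H2 returns [(48, 7)]
= [(48, 7)]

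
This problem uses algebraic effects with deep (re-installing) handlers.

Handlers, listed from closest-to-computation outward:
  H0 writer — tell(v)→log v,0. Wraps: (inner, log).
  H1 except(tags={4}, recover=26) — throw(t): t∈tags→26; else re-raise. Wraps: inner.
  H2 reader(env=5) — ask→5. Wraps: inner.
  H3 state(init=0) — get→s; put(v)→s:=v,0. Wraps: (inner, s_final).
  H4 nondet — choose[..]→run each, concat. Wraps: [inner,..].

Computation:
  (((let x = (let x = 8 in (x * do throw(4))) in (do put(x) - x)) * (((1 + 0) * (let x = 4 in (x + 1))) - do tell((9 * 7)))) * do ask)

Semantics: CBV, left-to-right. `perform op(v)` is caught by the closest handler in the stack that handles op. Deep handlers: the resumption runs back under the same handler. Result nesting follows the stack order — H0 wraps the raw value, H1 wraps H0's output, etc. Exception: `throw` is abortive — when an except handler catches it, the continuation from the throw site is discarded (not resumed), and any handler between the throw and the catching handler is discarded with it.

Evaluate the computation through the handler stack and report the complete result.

Working:
throw(4) @ H1 caught ⇒ 26
H2 returns 26
H3 returns (26, 0)
H4 returns [(26, 0)]
= [(26, 0)]

Answer: [(26, 0)]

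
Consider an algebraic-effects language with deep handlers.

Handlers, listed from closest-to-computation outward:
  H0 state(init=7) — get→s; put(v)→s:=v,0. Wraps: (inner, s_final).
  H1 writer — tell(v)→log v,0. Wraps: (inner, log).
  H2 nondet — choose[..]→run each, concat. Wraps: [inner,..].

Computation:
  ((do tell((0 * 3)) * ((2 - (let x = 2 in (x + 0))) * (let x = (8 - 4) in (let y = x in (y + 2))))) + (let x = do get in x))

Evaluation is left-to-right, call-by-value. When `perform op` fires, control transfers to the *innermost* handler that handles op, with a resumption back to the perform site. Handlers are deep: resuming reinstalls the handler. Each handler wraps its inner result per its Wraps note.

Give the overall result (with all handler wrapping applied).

Answer: [((7, 7), (0))]

Step-by-step:
tell(0) @ H1 ⇒ log+=0
get @ H0 ⇒ 7
H0 returns (7, 7)
H1 returns ((7, 7), (0))
H2 returns [((7, 7), (0))]
= [((7, 7), (0))]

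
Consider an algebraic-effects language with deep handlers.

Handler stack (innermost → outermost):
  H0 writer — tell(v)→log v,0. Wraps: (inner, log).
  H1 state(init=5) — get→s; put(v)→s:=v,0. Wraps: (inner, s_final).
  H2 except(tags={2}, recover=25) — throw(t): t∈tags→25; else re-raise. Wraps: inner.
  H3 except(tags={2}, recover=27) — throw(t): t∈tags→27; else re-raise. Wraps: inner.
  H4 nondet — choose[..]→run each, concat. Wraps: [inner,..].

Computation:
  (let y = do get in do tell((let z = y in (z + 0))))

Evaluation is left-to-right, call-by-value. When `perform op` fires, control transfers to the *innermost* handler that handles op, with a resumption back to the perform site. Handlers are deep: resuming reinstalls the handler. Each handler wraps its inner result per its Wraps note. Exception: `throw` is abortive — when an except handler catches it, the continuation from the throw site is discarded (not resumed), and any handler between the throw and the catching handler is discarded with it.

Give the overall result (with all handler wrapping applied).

Answer: [((0, (5)), 5)]

Evaluation trace:
get @ H1 ⇒ 5
tell(5) @ H0 ⇒ log+=5
H0 returns (0, (5))
H1 returns ((0, (5)), 5)
H2 returns ((0, (5)), 5)
H3 returns ((0, (5)), 5)
H4 returns [((0, (5)), 5)]
= [((0, (5)), 5)]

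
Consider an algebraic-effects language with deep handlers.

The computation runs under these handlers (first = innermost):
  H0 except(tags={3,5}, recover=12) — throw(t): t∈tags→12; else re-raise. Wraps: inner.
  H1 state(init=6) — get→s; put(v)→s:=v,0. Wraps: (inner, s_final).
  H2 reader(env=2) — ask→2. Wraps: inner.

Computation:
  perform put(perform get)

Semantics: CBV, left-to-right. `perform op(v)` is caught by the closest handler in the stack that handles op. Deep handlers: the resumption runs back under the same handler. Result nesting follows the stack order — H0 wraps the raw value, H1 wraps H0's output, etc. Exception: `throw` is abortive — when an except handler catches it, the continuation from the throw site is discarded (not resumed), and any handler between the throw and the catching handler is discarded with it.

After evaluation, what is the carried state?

Answer: 6

Working:
get @ H1 ⇒ 6
put(6) @ H1 ⇒ s:=6
H0 returns 0
H1 returns (0, 6)
H2 returns (0, 6)
= (0, 6)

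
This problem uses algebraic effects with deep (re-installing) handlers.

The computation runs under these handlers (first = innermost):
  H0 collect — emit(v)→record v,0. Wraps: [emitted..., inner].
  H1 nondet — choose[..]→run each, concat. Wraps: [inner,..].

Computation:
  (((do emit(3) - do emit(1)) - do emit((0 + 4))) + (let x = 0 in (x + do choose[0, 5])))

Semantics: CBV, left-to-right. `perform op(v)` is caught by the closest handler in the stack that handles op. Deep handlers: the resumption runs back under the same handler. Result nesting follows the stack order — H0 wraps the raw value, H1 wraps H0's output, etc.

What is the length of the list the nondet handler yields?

Answer: 2

Working:
emit(3) @ H0 ⇒ out+=3
emit(1) @ H0 ⇒ out+=1
emit(4) @ H0 ⇒ out+=4
choose[0, 5] @ H1
  branch[0] choose=0:
    H0 returns [3, 1, 4, 0]
    H1 returns [[3, 1, 4, 0]]
  branch[1] choose=5:
    H0 returns [3, 1, 4, 5]
    H1 returns [[3, 1, 4, 5]]
= [[3, 1, 4, 0], [3, 1, 4, 5]]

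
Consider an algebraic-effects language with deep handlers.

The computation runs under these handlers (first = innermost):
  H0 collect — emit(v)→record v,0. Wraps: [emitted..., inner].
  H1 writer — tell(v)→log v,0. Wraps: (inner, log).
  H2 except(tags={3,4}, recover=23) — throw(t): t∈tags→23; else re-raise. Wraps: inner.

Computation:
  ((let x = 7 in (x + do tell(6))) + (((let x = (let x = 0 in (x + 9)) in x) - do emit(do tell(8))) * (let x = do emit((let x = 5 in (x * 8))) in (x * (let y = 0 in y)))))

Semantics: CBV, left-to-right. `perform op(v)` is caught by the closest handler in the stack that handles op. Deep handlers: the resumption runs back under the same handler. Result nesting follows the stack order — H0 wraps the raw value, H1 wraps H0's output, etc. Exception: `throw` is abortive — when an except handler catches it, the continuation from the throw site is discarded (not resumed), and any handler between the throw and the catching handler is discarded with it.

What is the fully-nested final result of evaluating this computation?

Answer: ([0, 40, 7], (6, 8))

Evaluation trace:
tell(6) @ H1 ⇒ log+=6
tell(8) @ H1 ⇒ log+=8
emit(0) @ H0 ⇒ out+=0
emit(40) @ H0 ⇒ out+=40
H0 returns [0, 40, 7]
H1 returns ([0, 40, 7], (6, 8))
H2 returns ([0, 40, 7], (6, 8))
= ([0, 40, 7], (6, 8))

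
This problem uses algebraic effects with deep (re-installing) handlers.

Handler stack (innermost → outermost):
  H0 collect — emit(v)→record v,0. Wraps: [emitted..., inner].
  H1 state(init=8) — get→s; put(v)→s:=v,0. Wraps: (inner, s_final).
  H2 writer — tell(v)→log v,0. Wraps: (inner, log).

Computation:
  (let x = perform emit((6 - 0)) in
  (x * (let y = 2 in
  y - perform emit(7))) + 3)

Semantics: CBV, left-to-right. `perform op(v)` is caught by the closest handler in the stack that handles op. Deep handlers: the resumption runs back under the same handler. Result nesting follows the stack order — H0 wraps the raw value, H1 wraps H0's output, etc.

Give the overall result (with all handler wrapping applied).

Answer: (([6, 7, 3], 8), ())

Step-by-step:
emit(6) @ H0 ⇒ out+=6
emit(7) @ H0 ⇒ out+=7
H0 returns [6, 7, 3]
H1 returns ([6, 7, 3], 8)
H2 returns (([6, 7, 3], 8), ())
= (([6, 7, 3], 8), ())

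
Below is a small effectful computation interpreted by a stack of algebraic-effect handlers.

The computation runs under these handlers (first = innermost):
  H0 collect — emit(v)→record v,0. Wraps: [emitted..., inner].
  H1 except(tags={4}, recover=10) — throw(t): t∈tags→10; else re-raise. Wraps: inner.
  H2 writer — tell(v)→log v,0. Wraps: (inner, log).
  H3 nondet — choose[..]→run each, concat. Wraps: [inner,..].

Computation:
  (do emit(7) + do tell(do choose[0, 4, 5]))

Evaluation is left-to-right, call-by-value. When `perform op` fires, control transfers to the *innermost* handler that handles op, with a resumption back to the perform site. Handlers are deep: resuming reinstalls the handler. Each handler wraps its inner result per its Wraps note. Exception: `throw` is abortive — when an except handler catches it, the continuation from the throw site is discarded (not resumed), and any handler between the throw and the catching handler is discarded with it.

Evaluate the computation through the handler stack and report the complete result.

Answer: [([7, 0], (0)), ([7, 0], (4)), ([7, 0], (5))]

Step-by-step:
emit(7) @ H0 ⇒ out+=7
choose[0, 4, 5] @ H3
  branch[0] choose=0:
    tell(0) @ H2 ⇒ log+=0
    H0 returns [7, 0]
    H1 returns [7, 0]
    H2 returns ([7, 0], (0))
    H3 returns [([7, 0], (0))]
  branch[1] choose=4:
    tell(4) @ H2 ⇒ log+=4
    H0 returns [7, 0]
    H1 returns [7, 0]
    H2 returns ([7, 0], (4))
    H3 returns [([7, 0], (4))]
  branch[2] choose=5:
    tell(5) @ H2 ⇒ log+=5
    H0 returns [7, 0]
    H1 returns [7, 0]
    H2 returns ([7, 0], (5))
    H3 returns [([7, 0], (5))]
= [([7, 0], (0)), ([7, 0], (4)), ([7, 0], (5))]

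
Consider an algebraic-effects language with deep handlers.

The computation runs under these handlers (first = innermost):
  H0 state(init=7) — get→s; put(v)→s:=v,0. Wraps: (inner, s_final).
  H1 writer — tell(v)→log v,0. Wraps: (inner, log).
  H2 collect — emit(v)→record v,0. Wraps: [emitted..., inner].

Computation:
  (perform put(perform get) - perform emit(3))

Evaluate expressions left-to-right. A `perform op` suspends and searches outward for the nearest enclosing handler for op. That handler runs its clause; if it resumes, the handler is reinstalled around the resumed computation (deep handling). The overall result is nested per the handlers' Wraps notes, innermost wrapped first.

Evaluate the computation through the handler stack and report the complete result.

Answer: [3, ((0, 7), ())]

Step-by-step:
get @ H0 ⇒ 7
put(7) @ H0 ⇒ s:=7
emit(3) @ H2 ⇒ out+=3
H0 returns (0, 7)
H1 returns ((0, 7), ())
H2 returns [3, ((0, 7), ())]
= [3, ((0, 7), ())]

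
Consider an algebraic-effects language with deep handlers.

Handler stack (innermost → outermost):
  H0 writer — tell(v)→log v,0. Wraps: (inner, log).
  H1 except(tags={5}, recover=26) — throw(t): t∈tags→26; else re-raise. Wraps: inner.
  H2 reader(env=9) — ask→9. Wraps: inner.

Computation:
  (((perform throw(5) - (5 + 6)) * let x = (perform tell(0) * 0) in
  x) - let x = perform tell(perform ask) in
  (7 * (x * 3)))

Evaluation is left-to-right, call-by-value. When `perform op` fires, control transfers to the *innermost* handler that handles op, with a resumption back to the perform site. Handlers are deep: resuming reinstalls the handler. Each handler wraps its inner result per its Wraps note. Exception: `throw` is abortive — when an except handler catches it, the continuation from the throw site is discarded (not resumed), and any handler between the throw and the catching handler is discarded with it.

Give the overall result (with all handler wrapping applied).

Answer: 26

Evaluation trace:
throw(5) @ H1 caught ⇒ 26
H2 returns 26
= 26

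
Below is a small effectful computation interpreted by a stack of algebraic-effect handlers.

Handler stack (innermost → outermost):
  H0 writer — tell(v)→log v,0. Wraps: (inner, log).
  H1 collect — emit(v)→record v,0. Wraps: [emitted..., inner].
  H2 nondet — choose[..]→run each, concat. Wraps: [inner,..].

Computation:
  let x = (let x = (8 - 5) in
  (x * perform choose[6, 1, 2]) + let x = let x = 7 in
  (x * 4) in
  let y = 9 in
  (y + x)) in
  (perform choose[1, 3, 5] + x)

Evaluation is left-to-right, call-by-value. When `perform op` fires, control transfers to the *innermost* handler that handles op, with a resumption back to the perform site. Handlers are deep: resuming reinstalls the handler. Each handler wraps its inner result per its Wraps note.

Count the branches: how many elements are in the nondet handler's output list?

Answer: 9

Evaluation trace:
choose[6, 1, 2] @ H2
  branch[0] choose=6:
    choose[1, 3, 5] @ H2
      branch[0] choose=1:
        H0 returns (56, ())
        H1 returns [(56, ())]
        H2 returns [[(56, ())]]
      branch[1] choose=3:
        H0 returns (58, ())
        H1 returns [(58, ())]
        H2 returns [[(58, ())]]
      branch[2] choose=5:
        H0 returns (60, ())
        H1 returns [(60, ())]
        H2 returns [[(60, ())]]
  branch[1] choose=1:
    choose[1, 3, 5] @ H2
      branch[0] choose=1:
        H0 returns (41, ())
        H1 returns [(41, ())]
        H2 returns [[(41, ())]]
      branch[1] choose=3:
        H0 returns (43, ())
        H1 returns [(43, ())]
        H2 returns [[(43, ())]]
      branch[2] choose=5:
        H0 returns (45, ())
        H1 returns [(45, ())]
        H2 returns [[(45, ())]]
  branch[2] choose=2:
    choose[1, 3, 5] @ H2
      branch[0] choose=1:
        H0 returns (44, ())
        H1 returns [(44, ())]
        H2 returns [[(44, ())]]
      branch[1] choose=3:
        H0 returns (46, ())
        H1 returns [(46, ())]
        H2 returns [[(46, ())]]
      branch[2] choose=5:
        H0 returns (48, ())
        H1 returns [(48, ())]
        H2 returns [[(48, ())]]
= [[(56, ())], [(58, ())], [(60, ())], [(41, ())], [(43, ())], [(45, ())], [(44, ())], [(46, ())], [(48, ())]]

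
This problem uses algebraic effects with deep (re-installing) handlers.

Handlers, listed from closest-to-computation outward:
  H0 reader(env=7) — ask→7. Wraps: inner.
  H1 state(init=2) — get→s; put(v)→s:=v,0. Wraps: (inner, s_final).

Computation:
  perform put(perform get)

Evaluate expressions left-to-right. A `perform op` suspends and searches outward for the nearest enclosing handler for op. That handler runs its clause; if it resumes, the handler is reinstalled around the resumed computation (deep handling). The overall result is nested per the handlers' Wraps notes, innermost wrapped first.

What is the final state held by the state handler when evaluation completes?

Evaluation trace:
get @ H1 ⇒ 2
put(2) @ H1 ⇒ s:=2
H0 returns 0
H1 returns (0, 2)
= (0, 2)

Answer: 2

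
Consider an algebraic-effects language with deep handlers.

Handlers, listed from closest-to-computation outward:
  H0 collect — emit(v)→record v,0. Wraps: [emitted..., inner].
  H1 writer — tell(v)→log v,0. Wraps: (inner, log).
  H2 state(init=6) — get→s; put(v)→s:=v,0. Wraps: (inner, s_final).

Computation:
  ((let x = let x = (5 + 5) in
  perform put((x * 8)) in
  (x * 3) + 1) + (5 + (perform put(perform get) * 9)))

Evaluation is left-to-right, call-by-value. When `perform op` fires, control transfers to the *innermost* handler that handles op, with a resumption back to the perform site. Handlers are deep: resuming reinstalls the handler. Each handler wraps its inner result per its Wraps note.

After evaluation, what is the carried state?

Answer: 80

Working:
put(80) @ H2 ⇒ s:=80
get @ H2 ⇒ 80
put(80) @ H2 ⇒ s:=80
H0 returns [6]
H1 returns ([6], ())
H2 returns (([6], ()), 80)
= (([6], ()), 80)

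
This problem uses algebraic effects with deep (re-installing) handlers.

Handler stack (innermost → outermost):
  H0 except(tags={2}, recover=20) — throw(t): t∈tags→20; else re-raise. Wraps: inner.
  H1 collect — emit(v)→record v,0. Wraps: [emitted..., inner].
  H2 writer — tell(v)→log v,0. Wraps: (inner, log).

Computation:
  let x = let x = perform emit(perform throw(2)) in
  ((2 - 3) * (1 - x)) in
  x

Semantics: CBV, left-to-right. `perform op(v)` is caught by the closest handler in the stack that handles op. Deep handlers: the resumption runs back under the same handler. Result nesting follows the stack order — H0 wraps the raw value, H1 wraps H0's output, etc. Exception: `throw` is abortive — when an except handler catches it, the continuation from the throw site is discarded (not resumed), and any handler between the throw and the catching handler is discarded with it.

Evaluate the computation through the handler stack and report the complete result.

Evaluation trace:
throw(2) @ H0 caught ⇒ 20
H1 returns [20]
H2 returns ([20], ())
= ([20], ())

Answer: ([20], ())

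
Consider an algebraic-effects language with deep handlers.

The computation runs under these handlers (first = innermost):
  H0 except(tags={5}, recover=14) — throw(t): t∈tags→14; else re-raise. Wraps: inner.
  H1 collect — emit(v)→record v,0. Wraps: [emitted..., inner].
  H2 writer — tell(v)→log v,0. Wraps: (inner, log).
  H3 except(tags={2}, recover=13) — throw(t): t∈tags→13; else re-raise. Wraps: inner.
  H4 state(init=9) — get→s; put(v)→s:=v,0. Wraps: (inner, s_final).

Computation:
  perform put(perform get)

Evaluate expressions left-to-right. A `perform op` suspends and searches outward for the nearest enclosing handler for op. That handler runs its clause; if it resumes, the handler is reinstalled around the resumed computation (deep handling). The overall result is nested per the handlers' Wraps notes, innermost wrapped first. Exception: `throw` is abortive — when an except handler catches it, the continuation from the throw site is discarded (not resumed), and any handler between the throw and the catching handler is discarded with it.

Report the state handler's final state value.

Step-by-step:
get @ H4 ⇒ 9
put(9) @ H4 ⇒ s:=9
H0 returns 0
H1 returns [0]
H2 returns ([0], ())
H3 returns ([0], ())
H4 returns (([0], ()), 9)
= (([0], ()), 9)

Answer: 9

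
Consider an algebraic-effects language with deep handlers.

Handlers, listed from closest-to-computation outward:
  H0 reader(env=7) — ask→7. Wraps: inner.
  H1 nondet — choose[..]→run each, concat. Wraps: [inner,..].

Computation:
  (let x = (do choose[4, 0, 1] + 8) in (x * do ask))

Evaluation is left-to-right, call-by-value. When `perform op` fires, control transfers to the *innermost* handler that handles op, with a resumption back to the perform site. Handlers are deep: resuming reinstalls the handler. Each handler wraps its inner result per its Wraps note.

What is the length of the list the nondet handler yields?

Answer: 3

Step-by-step:
choose[4, 0, 1] @ H1
  branch[0] choose=4:
    ask @ H0 ⇒ 7
    H0 returns 84
    H1 returns [84]
  branch[1] choose=0:
    ask @ H0 ⇒ 7
    H0 returns 56
    H1 returns [56]
  branch[2] choose=1:
    ask @ H0 ⇒ 7
    H0 returns 63
    H1 returns [63]
= [84, 56, 63]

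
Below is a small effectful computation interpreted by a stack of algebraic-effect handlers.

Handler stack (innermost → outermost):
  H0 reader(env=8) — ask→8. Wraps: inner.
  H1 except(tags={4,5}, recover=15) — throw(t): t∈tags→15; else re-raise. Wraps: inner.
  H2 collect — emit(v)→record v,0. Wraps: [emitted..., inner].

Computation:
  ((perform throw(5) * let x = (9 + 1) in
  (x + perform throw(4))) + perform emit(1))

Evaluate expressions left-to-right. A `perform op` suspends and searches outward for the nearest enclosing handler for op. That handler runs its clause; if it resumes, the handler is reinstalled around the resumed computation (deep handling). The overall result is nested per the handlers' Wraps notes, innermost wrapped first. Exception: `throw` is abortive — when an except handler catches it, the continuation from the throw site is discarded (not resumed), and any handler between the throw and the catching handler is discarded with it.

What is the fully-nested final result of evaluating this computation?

Answer: [15]

Working:
throw(5) @ H1 caught ⇒ 15
H2 returns [15]
= [15]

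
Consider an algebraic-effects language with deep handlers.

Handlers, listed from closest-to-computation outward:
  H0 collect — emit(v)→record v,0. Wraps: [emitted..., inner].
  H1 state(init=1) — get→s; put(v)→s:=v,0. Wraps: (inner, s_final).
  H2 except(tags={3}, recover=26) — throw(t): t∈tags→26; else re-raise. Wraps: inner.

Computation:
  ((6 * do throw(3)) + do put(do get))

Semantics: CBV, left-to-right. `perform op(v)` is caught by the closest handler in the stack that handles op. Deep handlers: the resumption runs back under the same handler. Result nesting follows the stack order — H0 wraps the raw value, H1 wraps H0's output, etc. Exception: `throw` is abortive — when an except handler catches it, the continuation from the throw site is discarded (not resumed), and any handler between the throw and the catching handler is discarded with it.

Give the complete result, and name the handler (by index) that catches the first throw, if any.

Evaluation trace:
throw(3) @ H2 caught ⇒ 26
= 26

Answer: 26 ; first throw caught by: H2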